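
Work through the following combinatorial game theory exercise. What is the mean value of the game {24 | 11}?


Game = {24 | 11}, a switch {a | b} with numbers a > b.
Its thermograph has left wall a - t and right wall b + t, which meet at t = (a - b)/2, where both equal (a + b)/2. So the mast (mean value) is at (a + b)/2.
Mean = (24 + (11))/2 = 35/2 = 35/2

35/2


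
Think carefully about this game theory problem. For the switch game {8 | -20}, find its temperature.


The game is {8 | -20}, a switch {a | b} with numbers a > b.
Cooling {a | b} by t gives {a - t | b + t}, which stops being hot when a - t = b + t, i.e. at t = (a - b)/2. So the temperature of a switch is (a - b)/2.
Temperature = (Left option - Right option) / 2
= (8 - (-20)) / 2
= 28 / 2
= 14

14


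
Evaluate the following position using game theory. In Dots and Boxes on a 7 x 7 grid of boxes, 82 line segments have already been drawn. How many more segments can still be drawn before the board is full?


Grid: 7 x 7 boxes, i.e. 8 rows and 8 columns of dots.
Horizontal edges: (rows + 1) * cols = 8 * 7 = 56
Vertical edges: rows * (cols + 1) = 7 * 8 = 56
Total edges: 56 + 56 = 112
Edges drawn: 82
Remaining: 112 - 82 = 30

30


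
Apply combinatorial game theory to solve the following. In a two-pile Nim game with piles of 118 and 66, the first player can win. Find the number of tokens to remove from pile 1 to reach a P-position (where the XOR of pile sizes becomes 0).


Piles: 118 and 66
Current XOR: 118 XOR 66 = 52 (non-zero, so this is an N-position).
To make the XOR zero, we need to find a move that balances the piles.
For pile 1 (size 118): target = 118 XOR 52 = 66
We reduce pile 1 from 118 to 66.
Tokens removed: 118 - 66 = 52
Verification: 66 XOR 66 = 0

52


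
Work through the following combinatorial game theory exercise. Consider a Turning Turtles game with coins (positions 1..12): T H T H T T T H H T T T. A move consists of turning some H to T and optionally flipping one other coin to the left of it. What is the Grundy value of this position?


Coins: T H T H T T T H H T T T
Key fact: a single head at position k behaves exactly like a Nim heap of size k (turning it to T and optionally flipping a coin at j < k corresponds to moving the heap from k to j, or to 0), and heads combine as a disjunctive sum (two heads at the same place would cancel, matching j XOR j = 0). So the Nim-value is the XOR of the 1-indexed positions of the heads.
Face-up positions (1-indexed): [2, 4, 8, 9]
XOR 0 with 2: 0 XOR 2 = 2
XOR 2 with 4: 2 XOR 4 = 6
XOR 6 with 8: 6 XOR 8 = 14
XOR 14 with 9: 14 XOR 9 = 7
Nim-value = 7

7


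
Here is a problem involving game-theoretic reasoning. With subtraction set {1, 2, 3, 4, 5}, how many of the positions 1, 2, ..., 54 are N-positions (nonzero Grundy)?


Subtraction set S = {1, 2, 3, 4, 5}, so G(n) = n mod 6.
G(n) = 0 when n is a multiple of 6.
Multiples of 6 in [1, 54]: 9
N-positions (nonzero Grundy) = 54 - 9 = 45

45


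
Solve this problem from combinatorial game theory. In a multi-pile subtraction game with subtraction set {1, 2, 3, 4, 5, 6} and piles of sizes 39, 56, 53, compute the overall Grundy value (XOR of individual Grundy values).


Subtraction set: {1, 2, 3, 4, 5, 6}
For this subtraction set, G(n) = n mod 7 (period = max + 1 = 7).
Pile 1 (size 39): G(39) = 39 mod 7 = 4
Pile 2 (size 56): G(56) = 56 mod 7 = 0
Pile 3 (size 53): G(53) = 53 mod 7 = 4
Total Grundy value = XOR of all: 4 XOR 0 XOR 4 = 0

0


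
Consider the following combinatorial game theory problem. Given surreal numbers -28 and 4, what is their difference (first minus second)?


x = -28, y = 4
x - y = -28 - 4 = -32

-32


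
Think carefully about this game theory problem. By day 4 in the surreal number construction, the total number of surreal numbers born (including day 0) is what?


Day 0: {|} = 0 is born. Count = 1.
Day n: the number of surreal numbers born by day n is 2^(n+1) - 1.
By day 0: 2^1 - 1 = 1
By day 1: 2^2 - 1 = 3
By day 2: 2^3 - 1 = 7
By day 3: 2^4 - 1 = 15
By day 4: 2^5 - 1 = 31
By day 4: 31 surreal numbers.

31


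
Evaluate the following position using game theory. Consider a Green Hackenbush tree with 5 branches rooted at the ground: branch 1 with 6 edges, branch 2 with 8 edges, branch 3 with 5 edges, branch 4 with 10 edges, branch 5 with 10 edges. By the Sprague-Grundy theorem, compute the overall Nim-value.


The tree has 5 branches from the ground vertex.
In Green Hackenbush, the Nim-value of a simple path of length k is k.
Branch 1: length 6, Nim-value = 6
Branch 2: length 8, Nim-value = 8
Branch 3: length 5, Nim-value = 5
Branch 4: length 10, Nim-value = 10
Branch 5: length 10, Nim-value = 10
Total Nim-value = XOR of all branch values:
0 XOR 6 = 6
6 XOR 8 = 14
14 XOR 5 = 11
11 XOR 10 = 1
1 XOR 10 = 11
Nim-value of the tree = 11

11


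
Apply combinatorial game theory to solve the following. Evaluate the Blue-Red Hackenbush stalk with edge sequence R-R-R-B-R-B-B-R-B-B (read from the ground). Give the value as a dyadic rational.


Edges (from ground): R-R-R-B-R-B-B-R-B-B
By Berlekamp's sign-expansion rule, a Blue-Red Hackenbush stalk has the value of the surreal number whose sign sequence is the edge sequence with B -> + and R -> -.
Sign sequence: ---+-++-++
Trace the sign expansion in the surreal number tree, starting from 0:
Edge 1: R (sign -) -> bounds (-inf, 0), value = -1
Edge 2: R (sign -) -> bounds (-inf, -1), value = -2
Edge 3: R (sign -) -> bounds (-inf, -2), value = -3
Edge 4: B (sign +) -> bounds (-3, -2), value = -5/2
Edge 5: R (sign -) -> bounds (-3, -5/2), value = -11/4
Edge 6: B (sign +) -> bounds (-11/4, -5/2), value = -21/8
Edge 7: B (sign +) -> bounds (-21/8, -5/2), value = -41/16
Edge 8: R (sign -) -> bounds (-21/8, -41/16), value = -83/32
Edge 9: B (sign +) -> bounds (-83/32, -41/16), value = -165/64
Edge 10: B (sign +) -> bounds (-165/64, -41/16), value = -329/128
Game value = -329/128

-329/128


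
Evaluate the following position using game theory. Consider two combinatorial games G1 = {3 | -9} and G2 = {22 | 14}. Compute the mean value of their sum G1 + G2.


G1 = {3 | -9}, G2 = {22 | 14}
Each is a switch {a | b} with numbers a > b; its mean value is (a + b)/2, and mean value is additive over game sums: m(G1 + G2) = m(G1) + m(G2).
Mean of G1 = (3 + (-9))/2 = -6/2 = -3
Mean of G2 = (22 + (14))/2 = 36/2 = 18
Mean of G1 + G2 = -3 + 18 = 15

15


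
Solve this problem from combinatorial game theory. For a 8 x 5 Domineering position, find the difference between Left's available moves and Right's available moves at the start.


Board is 8 x 5 (rows x cols).
Left (vertical) placements: (rows-1) * cols = 7 * 5 = 35
Right (horizontal) placements: rows * (cols-1) = 8 * 4 = 32
Advantage = Left - Right = 35 - 32 = 3

3


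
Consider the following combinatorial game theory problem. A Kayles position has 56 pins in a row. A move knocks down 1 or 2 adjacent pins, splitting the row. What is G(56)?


Kayles: a move removes 1 or 2 adjacent pins from a contiguous row.
Removing pins from a row of k leaves two independent rows (a, b) with a + b = k - 1 (one pin) or a + b = k - 2 (two pins); an end removal gives a = 0.
By Sprague-Grundy, G(k) = mex{ G(a) XOR G(b) } over all these splits. G(0) = 0.
G(1): splits (0,0):0^0=0 -> mex({0}) = 1
G(2): splits (0,1):0^1=1 (0,0):0^0=0 -> mex({0, 1}) = 2
G(3): splits (0,2):0^2=2 (1,1):1^1=0 (0,1):0^1=1 -> mex({0, 1, 2}) = 3
G(4): splits (0,3):0^3=3 (1,2):1^2=3 (0,2):0^2=2 (1,1):1^1=0 -> mex({0, 2, 3}) = 1
G(5): splits (0,4):0^1=1 (1,3):1^3=2 (2,2):2^2=0 (0,3):0^3=3 (1,2):1^2=3 -> mex({0, 1, 2, 3}) = 4
G(6) = mex({0, 1, 2, 4}) = 3
G(7) = mex({0, 1, 3, 4, 5}) = 2
G(8) = mex({0, 2, 3, 5, 6}) = 1
G(9) = mex({0, 1, 2, 3, 6, 7}) = 4
G(10) = mex({0, 1, 3, 4, 5, 7}) = 2
G(11) = mex({0, 1, 2, 3, 4, 5}) = 6
G(12) = mex({0, 1, 2, 3, 5, 6, 7}) = 4
G(13) = mex({0, 2, 3, 4, 6, 7}) = 1
G(14) = mex({0, 1, 4, 5, 6, 7}) = 2
G(15) = mex({0, 1, 2, 3, 4, 5, 6}) = 7
G(16) = mex({0, 2, 3, 5, 6, 7}) = 1
G(17) = mex({0, 1, 2, 3, 5, 6, 7}) = 4
G(18) = mex({0, 1, 2, 4, 5, 6}) = 3
G(19) = mex({0, 1, 3, 4, 5, 7}) = 2
G(20) = mex({0, 2, 3, 4, 5, 6, 7}) = 1
G(21) = mex({0, 1, 2, 3, 5, 6, 7}) = 4
G(22) = mex({0, 1, 2, 3, 4, 5, 7}) = 6
G(23) = mex({0, 1, 2, 3, 4, 5, 6}) = 7
G(24) = mex({0, 1, 2, 3, 5, 6, 7}) = 4
G(25) = mex({0, 2, 3, 4, 6, 7}) = 1
G(26) = mex({0, 1, 3, 4, 5, 6, 7}) = 2
G(27) = mex({0, 1, 2, 3, 4, 5, 6, 7}) = 8
G(28) = mex({0, 1, 2, 3, 4, 6, 7, 8}) = 5
G(29) = mex({0, 1, 2, 3, 5, 6, 7, 8, 9}) = 4
G(30) = mex({0, 1, 2, 3, 4, 5, 6, 9, 10}) = 7
G(31) = mex({0, 1, 3, 4, 5, 7, 10, 11}) = 2
G(32) = mex({0, 2, 3, 4, 5, 6, 7, 9, 11}) = 1
G(33) = mex({0, 1, 2, 3, 4, 5, 6, 7, 9, 12}) = 8
G(34) = mex({0, 1, 2, 3, 4, 5, 7, 8, 11, 12}) = 6
G(35) = mex({0, 1, 2, 3, 4, 5, 6, 8, 9, 10, 11}) = 7
G(36) = mex({0, 1, 2, 3, 5, 6, 7, 9, 10}) = 4
G(37) = mex({0, 2, 3, 4, 6, 7, 9, 10, 11, 12}) = 1
G(38) = mex({0, 1, 3, 4, 5, 6, 7, 9, 10, 11, 12}) = 2
G(39) = mex({0, 1, 2, 4, 5, 6, 7, 9, 10, 12, 14}) = 3
G(40) = mex({0, 2, 3, 4, 6, 7, 11, 12, 14}) = 1
G(41) = mex({0, 1, 2, 3, 5, 6, 7, 9, 10, 11, 12}) = 4
G(42) = mex({0, 1, 2, 3, 4, 5, 6, 9, 10}) = 7
G(43) = mex({0, 1, 3, 4, 5, 7, 9, 10, 12, 15}) = 2
G(44) = mex({0, 2, 3, 4, 5, 6, 7, 9, 10, 12, 15}) = 1
G(45) = mex({0, 1, 2, 3, 4, 5, 6, 7, 9, 10, 12, 14}) = 8
G(46) = mex({0, 1, 3, 4, 5, 7, 8, 11, 12, 14}) = 2
G(47) = mex({0, 1, 2, 3, 4, 5, 6, 8, 9, 10, 11, 12}) = 7
G(48) = mex({0, 1, 2, 3, 5, 6, 7, 9, 10}) = 4
G(49) = mex({0, 2, 3, 4, 6, 7, 9, 10, 11, 12, 15}) = 1
G(50) = mex({0, 1, 4, 5, 6, 7, 9, 11, 12, 14, 15}) = 2
G(51) = mex({0, 1, 2, 3, 4, 5, 6, 7, 9, 12, 14, 15}) = 8
G(52) = mex({0, 2, 3, 4, 5, 6, 7, 8, 11, 12, 15}) = 1
G(53) = mex({0, 1, 2, 3, 5, 6, 7, 8, 9, 10, 11, 12}) = 4
G(54) = mex({0, 1, 2, 3, 4, 5, 6, 9, 10}) = 7
G(55) = mex({0, 1, 3, 4, 5, 7, 9, 10, 11, 12}) = 2
G(56) = mex({0, 2, 3, 4, 5, 6, 7, 9, 10, 11, 12, 13, 14}) = 1
Therefore G(56) = 1.

1


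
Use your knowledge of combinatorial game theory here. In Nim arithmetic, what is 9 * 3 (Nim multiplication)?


Nim multiplication is bilinear over XOR: (u XOR v) * w = (u*w) XOR (v*w).
So we split each operand into its bit components and XOR the pairwise Nim products.
9 = 1 + 8 (as XOR of powers of 2).
3 = 1 + 2 (as XOR of powers of 2).
Using the standard Nim-product table on single bits:
  2*2 = 3,   2*4 = 8,   2*8 = 12,
  4*4 = 6,   4*8 = 11,  8*8 = 13,
and  1*x = x (identity), k*l = l*k (commutative).
Pairwise Nim products:
  1 * 1 = 1
  1 * 2 = 2
  8 * 1 = 8
  8 * 2 = 12
XOR them: 1 XOR 2 XOR 8 XOR 12 = 7.
Result: 9 * 3 = 7 (in Nim).

7


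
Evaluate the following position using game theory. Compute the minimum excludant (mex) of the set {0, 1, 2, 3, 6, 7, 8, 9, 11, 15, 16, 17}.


Set = {0, 1, 2, 3, 6, 7, 8, 9, 11, 15, 16, 17}
0 is in the set.
1 is in the set.
2 is in the set.
3 is in the set.
4 is NOT in the set. This is the mex.
mex = 4

4


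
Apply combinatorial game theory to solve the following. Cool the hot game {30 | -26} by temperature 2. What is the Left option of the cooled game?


Original game: {30 | -26} (a switch {a | b} with a > b).
Cooling by t (for t below the temperature (a - b)/2 = 28) taxes each move by t: {a | b} cooled by t is {a - t | b + t}.
Cooling amount: t = 2
Cooled Left option: 30 - 2 = 28
Cooled Right option: -26 + 2 = -24
Cooled game: {28 | -24}
Left option = 28

28


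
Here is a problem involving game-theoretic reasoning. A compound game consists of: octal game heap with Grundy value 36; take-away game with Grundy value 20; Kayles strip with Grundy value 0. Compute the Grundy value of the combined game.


By the Sprague-Grundy theorem, the Grundy value of a sum of games is the XOR of individual Grundy values.
octal game heap: Grundy value = 36. Running XOR: 0 XOR 36 = 36
take-away game: Grundy value = 20. Running XOR: 36 XOR 20 = 48
Kayles strip: Grundy value = 0. Running XOR: 48 XOR 0 = 48
The combined Grundy value is 48.

48


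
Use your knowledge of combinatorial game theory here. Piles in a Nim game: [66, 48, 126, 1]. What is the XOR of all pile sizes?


We need the XOR (exclusive or) of all pile sizes.
After XOR-ing pile 1 (size 66): 0 XOR 66 = 66
After XOR-ing pile 2 (size 48): 66 XOR 48 = 114
After XOR-ing pile 3 (size 126): 114 XOR 126 = 12
After XOR-ing pile 4 (size 1): 12 XOR 1 = 13
The Nim-value of this position is 13.

13


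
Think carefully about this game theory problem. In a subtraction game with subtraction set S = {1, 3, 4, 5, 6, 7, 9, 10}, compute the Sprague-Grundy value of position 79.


The subtraction set is S = {1, 3, 4, 5, 6, 7, 9, 10}.
G(k) = mex{ G(k - s) : s in S, s <= k }. We compute iteratively: G(0) = 0.
G(1) = mex({0}) = 1
G(2) = mex({1}) = 0
G(3) = mex({0}) = 1
G(4) = mex({0, 1}) = 2
G(5) = mex({0, 1, 2}) = 3
G(6) = mex({0, 1, 3}) = 2
G(7) = mex({0, 1, 2}) = 3
G(8) = mex({0, 1, 2, 3}) = 4
G(9) = mex({0, 1, 2, 3, 4}) = 5
G(10) = mex({0, 1, 2, 3, 5}) = 4
G(11) = mex({0, 1, 2, 3, 4}) = 5
G(12) = mex({0, 1, 2, 3, 4, 5}) = 6
G(13) = mex({1, 2, 3, 4, 5, 6}) = 0
G(14) = mex({0, 2, 3, 4, 5}) = 1
G(15) = mex({1, 2, 3, 4, 5, 6}) = 0
G(16) = mex({0, 2, 3, 4, 5, 6}) = 1
G(17) = mex({0, 1, 3, 4, 5, 6}) = 2
G(18) = mex({0, 1, 2, 4, 5, 6}) = 3
G(19) = mex({0, 1, 3, 4, 5, 6}) = 2
G(20) = mex({0, 1, 2, 4, 5}) = 3
G(21) = mex({0, 1, 2, 3, 5, 6}) = 4
G(22) = mex({0, 1, 2, 3, 4, 6}) = 5
Observe that G(13)..G(22) = 0, 1, 0, 1, 2, 3, 2, 3, 4, 5 repeats G(0)..G(9) = 0, 1, 0, 1, 2, 3, 2, 3, 4, 5.
For k >= max(S) = 10, G(k) is determined by the previous 10 values G(k-10)..G(k-1); a window of 10 consecutive values has recurred shifted by 13, so by induction G(k + 13) = G(k) for all k >= 0: the sequence is periodic from the start with period 13.
One period: G(0..12) = 0, 1, 0, 1, 2, 3, 2, 3, 4, 5, 4, 5, 6.
79 mod 13 = 1, so G(79) = G(1) = 1.

1


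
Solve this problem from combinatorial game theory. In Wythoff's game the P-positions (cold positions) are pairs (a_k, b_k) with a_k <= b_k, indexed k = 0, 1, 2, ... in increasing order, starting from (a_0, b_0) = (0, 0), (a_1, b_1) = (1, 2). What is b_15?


By Wythoff's theorem, a_k = floor(k * phi) and b_k = floor(k * phi^2) = a_k + k, where phi = (1 + sqrt(5))/2 is the golden ratio.
phi = (1 + sqrt(5))/2 = 1.618034
phi^2 = phi + 1 = 2.618034
k = 15
k * phi^2 = 15 * 2.618034 = 39.270510
b_15 = floor(k * phi^2) = 39 (check: a_15 + k = 24 + 15 = 39)

39


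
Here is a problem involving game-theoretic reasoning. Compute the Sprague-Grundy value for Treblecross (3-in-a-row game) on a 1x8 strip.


Treblecross: place X on empty cells; 3-in-a-row wins.
Playing within two cells of an existing X lets the opponent win at once, so sensible play treats the cells i-2..i+2 around each X as dead. The player left with no safe cell loses, so this is a normal-play take-away game on strips of safe cells.
Placing X at cell i (0-indexed) of a strip of k safe cells leaves independent strips of sizes max(0, i-2) and max(0, k-i-3). Hence G(k) = mex{ G(max(0,i-2)) XOR G(max(0,k-i-3)) : 0 <= i < k }, with G(0) = 0.
G(1): splits (0,0):0^0=0 -> mex({0}) = 1
G(2): splits (0,0):0^0=0 -> mex({0}) = 1
G(3): splits (0,0):0^0=0 -> mex({0}) = 1
G(4): splits (0,1):0^1=1 (0,0):0^0=0 -> mex({0, 1}) = 2
G(5): splits (0,2):0^1=1 (0,1):0^1=1 (0,0):0^0=0 -> mex({0, 1}) = 2
G(6) = mex({1}) = 0
G(7) = mex({0, 1, 2}) = 3
G(8) = mex({0, 1, 2}) = 3
Therefore G(8) = 3.

3


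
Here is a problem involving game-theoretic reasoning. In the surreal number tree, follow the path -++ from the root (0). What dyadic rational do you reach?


Sign expansion: -++
Rule: track bounds (lo, hi), initially (-inf, +inf). On '+', the current value becomes lo and we move to the simplest number in (value, hi): value + 1 if hi = +inf, otherwise the midpoint (value + hi)/2. On '-', the current value becomes hi and we move to value - 1 if lo = -inf, otherwise the midpoint (lo + value)/2.
Start at 0.
Step 1: sign = -, move left. Bounds: (-inf, 0). Value = -1
Step 2: sign = +, move right. Bounds: (-1, 0). Value = -1/2
Step 3: sign = +, move right. Bounds: (-1/2, 0). Value = -1/4
The surreal number with sign expansion -++ is -1/4.

-1/4


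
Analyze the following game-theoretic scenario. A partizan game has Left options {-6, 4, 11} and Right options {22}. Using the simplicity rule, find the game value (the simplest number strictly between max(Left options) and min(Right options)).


Left options: {-6, 4, 11}, max = 11
Right options: {22}, min = 22
All options are numbers and max(Left) < min(Right), so by the simplicity theorem the value is the simplest (earliest-born) number strictly between 11 and 22.
Integers 12 through 21 all lie strictly between 11 and 22.
Among integers, the simplest (lowest birthday = smallest |n|; 0 is born on day 0, +-n on day n) is 12.
No non-integer in the interval can be simpler: if x is a non-integer in the interval, then floor(x) or ceil(x) also lies in the interval (the interval contains an integer), and both are proper prefixes of x's sign expansion, i.e. born earlier. So the game value is 12.
Game value = 12

12


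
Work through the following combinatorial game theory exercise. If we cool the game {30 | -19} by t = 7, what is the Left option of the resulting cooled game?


Original game: {30 | -19} (a switch {a | b} with a > b).
Cooling by t (for t below the temperature (a - b)/2 = 49/2) taxes each move by t: {a | b} cooled by t is {a - t | b + t}.
Cooling amount: t = 7
Cooled Left option: 30 - 7 = 23
Cooled Right option: -19 + 7 = -12
Cooled game: {23 | -12}
Left option = 23

23


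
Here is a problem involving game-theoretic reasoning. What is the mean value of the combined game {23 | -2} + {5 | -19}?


G1 = {23 | -2}, G2 = {5 | -19}
Each is a switch {a | b} with numbers a > b; its mean value is (a + b)/2, and mean value is additive over game sums: m(G1 + G2) = m(G1) + m(G2).
Mean of G1 = (23 + (-2))/2 = 21/2 = 21/2
Mean of G2 = (5 + (-19))/2 = -14/2 = -7
Mean of G1 + G2 = 21/2 + -7 = 7/2

7/2


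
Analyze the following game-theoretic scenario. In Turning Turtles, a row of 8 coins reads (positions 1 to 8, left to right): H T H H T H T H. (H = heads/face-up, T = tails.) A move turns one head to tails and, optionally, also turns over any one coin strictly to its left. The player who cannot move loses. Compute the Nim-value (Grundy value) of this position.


Coins: H T H H T H T H
Key fact: a single head at position k behaves exactly like a Nim heap of size k (turning it to T and optionally flipping a coin at j < k corresponds to moving the heap from k to j, or to 0), and heads combine as a disjunctive sum (two heads at the same place would cancel, matching j XOR j = 0). So the Nim-value is the XOR of the 1-indexed positions of the heads.
Face-up positions (1-indexed): [1, 3, 4, 6, 8]
XOR 0 with 1: 0 XOR 1 = 1
XOR 1 with 3: 1 XOR 3 = 2
XOR 2 with 4: 2 XOR 4 = 6
XOR 6 with 6: 6 XOR 6 = 0
XOR 0 with 8: 0 XOR 8 = 8
Nim-value = 8

8


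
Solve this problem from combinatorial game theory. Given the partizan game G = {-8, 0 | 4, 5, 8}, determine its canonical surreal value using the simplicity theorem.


Left options: {-8, 0}, max = 0
Right options: {4, 5, 8}, min = 4
All options are numbers and max(Left) < min(Right), so by the simplicity theorem the value is the simplest (earliest-born) number strictly between 0 and 4.
Integers 1 through 3 all lie strictly between 0 and 4.
Among integers, the simplest (lowest birthday = smallest |n|; 0 is born on day 0, +-n on day n) is 1.
No non-integer in the interval can be simpler: if x is a non-integer in the interval, then floor(x) or ceil(x) also lies in the interval (the interval contains an integer), and both are proper prefixes of x's sign expansion, i.e. born earlier. So the game value is 1.
Game value = 1

1


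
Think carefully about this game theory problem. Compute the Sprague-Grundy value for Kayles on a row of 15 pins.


Kayles: a move removes 1 or 2 adjacent pins from a contiguous row.
Removing pins from a row of k leaves two independent rows (a, b) with a + b = k - 1 (one pin) or a + b = k - 2 (two pins); an end removal gives a = 0.
By Sprague-Grundy, G(k) = mex{ G(a) XOR G(b) } over all these splits. G(0) = 0.
G(1): splits (0,0):0^0=0 -> mex({0}) = 1
G(2): splits (0,1):0^1=1 (0,0):0^0=0 -> mex({0, 1}) = 2
G(3): splits (0,2):0^2=2 (1,1):1^1=0 (0,1):0^1=1 -> mex({0, 1, 2}) = 3
G(4): splits (0,3):0^3=3 (1,2):1^2=3 (0,2):0^2=2 (1,1):1^1=0 -> mex({0, 2, 3}) = 1
G(5): splits (0,4):0^1=1 (1,3):1^3=2 (2,2):2^2=0 (0,3):0^3=3 (1,2):1^2=3 -> mex({0, 1, 2, 3}) = 4
G(6) = mex({0, 1, 2, 4}) = 3
G(7) = mex({0, 1, 3, 4, 5}) = 2
G(8) = mex({0, 2, 3, 5, 6}) = 1
G(9) = mex({0, 1, 2, 3, 6, 7}) = 4
G(10) = mex({0, 1, 3, 4, 5, 7}) = 2
G(11) = mex({0, 1, 2, 3, 4, 5}) = 6
G(12) = mex({0, 1, 2, 3, 5, 6, 7}) = 4
G(13) = mex({0, 2, 3, 4, 6, 7}) = 1
G(14) = mex({0, 1, 4, 5, 6, 7}) = 2
G(15) = mex({0, 1, 2, 3, 4, 5, 6}) = 7
Therefore G(15) = 7.

7


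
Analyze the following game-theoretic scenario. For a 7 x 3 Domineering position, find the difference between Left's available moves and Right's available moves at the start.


Board is 7 x 3 (rows x cols).
Left (vertical) placements: (rows-1) * cols = 6 * 3 = 18
Right (horizontal) placements: rows * (cols-1) = 7 * 2 = 14
Advantage = Left - Right = 18 - 14 = 4

4


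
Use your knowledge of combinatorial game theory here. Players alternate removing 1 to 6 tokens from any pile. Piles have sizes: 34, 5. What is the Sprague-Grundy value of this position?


Subtraction set: {1, 2, 3, 4, 5, 6}
For this subtraction set, G(n) = n mod 7 (period = max + 1 = 7).
Pile 1 (size 34): G(34) = 34 mod 7 = 6
Pile 2 (size 5): G(5) = 5 mod 7 = 5
Total Grundy value = XOR of all: 6 XOR 5 = 3

3


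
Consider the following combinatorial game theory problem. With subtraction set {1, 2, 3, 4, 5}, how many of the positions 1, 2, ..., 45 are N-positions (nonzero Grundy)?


Subtraction set S = {1, 2, 3, 4, 5}, so G(n) = n mod 6.
G(n) = 0 when n is a multiple of 6.
Multiples of 6 in [1, 45]: 7
N-positions (nonzero Grundy) = 45 - 7 = 38

38


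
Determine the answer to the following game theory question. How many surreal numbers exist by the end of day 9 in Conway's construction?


Day 0: {|} = 0 is born. Count = 1.
Day n: the number of surreal numbers born by day n is 2^(n+1) - 1.
By day 0: 2^1 - 1 = 1
By day 1: 2^2 - 1 = 3
By day 2: 2^3 - 1 = 7
By day 3: 2^4 - 1 = 15
By day 4: 2^5 - 1 = 31
By day 5: 2^6 - 1 = 63
By day 6: 2^7 - 1 = 127
By day 7: 2^8 - 1 = 255
By day 8: 2^9 - 1 = 511
By day 9: 2^10 - 1 = 1023
By day 9: 1023 surreal numbers.

1023


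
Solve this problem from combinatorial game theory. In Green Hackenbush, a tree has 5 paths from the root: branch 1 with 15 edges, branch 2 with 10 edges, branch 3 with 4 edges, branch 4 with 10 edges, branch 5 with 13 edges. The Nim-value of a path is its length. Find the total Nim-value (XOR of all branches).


The tree has 5 branches from the ground vertex.
In Green Hackenbush, the Nim-value of a simple path of length k is k.
Branch 1: length 15, Nim-value = 15
Branch 2: length 10, Nim-value = 10
Branch 3: length 4, Nim-value = 4
Branch 4: length 10, Nim-value = 10
Branch 5: length 13, Nim-value = 13
Total Nim-value = XOR of all branch values:
0 XOR 15 = 15
15 XOR 10 = 5
5 XOR 4 = 1
1 XOR 10 = 11
11 XOR 13 = 6
Nim-value of the tree = 6

6


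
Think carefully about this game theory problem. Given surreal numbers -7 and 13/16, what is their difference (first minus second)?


x = -7, y = 13/16
Converting to common denominator: 16
x = -112/16, y = 13/16
x - y = -7 - 13/16 = -125/16

-125/16


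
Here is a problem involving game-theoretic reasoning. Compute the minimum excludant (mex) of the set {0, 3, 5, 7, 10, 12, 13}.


Set = {0, 3, 5, 7, 10, 12, 13}
0 is in the set.
1 is NOT in the set. This is the mex.
mex = 1

1


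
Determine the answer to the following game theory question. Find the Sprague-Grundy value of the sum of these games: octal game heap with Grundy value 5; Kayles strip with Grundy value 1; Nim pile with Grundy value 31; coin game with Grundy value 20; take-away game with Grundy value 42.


By the Sprague-Grundy theorem, the Grundy value of a sum of games is the XOR of individual Grundy values.
octal game heap: Grundy value = 5. Running XOR: 0 XOR 5 = 5
Kayles strip: Grundy value = 1. Running XOR: 5 XOR 1 = 4
Nim pile: Grundy value = 31. Running XOR: 4 XOR 31 = 27
coin game: Grundy value = 20. Running XOR: 27 XOR 20 = 15
take-away game: Grundy value = 42. Running XOR: 15 XOR 42 = 37
The combined Grundy value is 37.

37


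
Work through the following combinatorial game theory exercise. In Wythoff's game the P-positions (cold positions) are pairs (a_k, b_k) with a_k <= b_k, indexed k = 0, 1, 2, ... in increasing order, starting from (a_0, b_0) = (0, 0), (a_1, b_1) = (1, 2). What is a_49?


By Wythoff's theorem, a_k = floor(k * phi) and b_k = floor(k * phi^2) = a_k + k, where phi = (1 + sqrt(5))/2 is the golden ratio.
phi = (1 + sqrt(5))/2 = 1.618034
k = 49
k * phi = 49 * 1.618034 = 79.283665
a_49 = floor(k * phi) = 79

79


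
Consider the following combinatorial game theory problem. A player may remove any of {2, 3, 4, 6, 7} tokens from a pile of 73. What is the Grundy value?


The subtraction set is S = {2, 3, 4, 6, 7}.
G(k) = mex{ G(k - s) : s in S, s <= k }. We compute iteratively: G(0) = 0.
G(1) = mex({}) = 0
G(2) = mex({0}) = 1
G(3) = mex({0}) = 1
G(4) = mex({0, 1}) = 2
G(5) = mex({0, 1}) = 2
G(6) = mex({0, 1, 2}) = 3
G(7) = mex({0, 1, 2}) = 3
G(8) = mex({0, 1, 2, 3}) = 4
G(9) = mex({1, 2, 3}) = 0
G(10) = mex({1, 2, 3, 4}) = 0
G(11) = mex({0, 2, 3, 4}) = 1
G(12) = mex({0, 2, 3, 4}) = 1
G(13) = mex({0, 1, 3}) = 2
G(14) = mex({0, 1, 3, 4}) = 2
G(15) = mex({0, 1, 2, 4}) = 3
Observe that G(9)..G(15) = 0, 0, 1, 1, 2, 2, 3 repeats G(0)..G(6) = 0, 0, 1, 1, 2, 2, 3.
For k >= max(S) = 7, G(k) is determined by the previous 7 values G(k-7)..G(k-1); a window of 7 consecutive values has recurred shifted by 9, so by induction G(k + 9) = G(k) for all k >= 0: the sequence is periodic from the start with period 9.
One period: G(0..8) = 0, 0, 1, 1, 2, 2, 3, 3, 4.
73 mod 9 = 1, so G(73) = G(1) = 0.

0


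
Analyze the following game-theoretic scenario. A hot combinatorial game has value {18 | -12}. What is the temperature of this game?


The game is {18 | -12}, a switch {a | b} with numbers a > b.
Cooling {a | b} by t gives {a - t | b + t}, which stops being hot when a - t = b + t, i.e. at t = (a - b)/2. So the temperature of a switch is (a - b)/2.
Temperature = (Left option - Right option) / 2
= (18 - (-12)) / 2
= 30 / 2
= 15

15


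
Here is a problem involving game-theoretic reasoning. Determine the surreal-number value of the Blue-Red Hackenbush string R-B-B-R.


Edges (from ground): R-B-B-R
By Berlekamp's sign-expansion rule, a Blue-Red Hackenbush stalk has the value of the surreal number whose sign sequence is the edge sequence with B -> + and R -> -.
Sign sequence: -++-
Trace the sign expansion in the surreal number tree, starting from 0:
Edge 1: R (sign -) -> bounds (-inf, 0), value = -1
Edge 2: B (sign +) -> bounds (-1, 0), value = -1/2
Edge 3: B (sign +) -> bounds (-1/2, 0), value = -1/4
Edge 4: R (sign -) -> bounds (-1/2, -1/4), value = -3/8
Game value = -3/8

-3/8


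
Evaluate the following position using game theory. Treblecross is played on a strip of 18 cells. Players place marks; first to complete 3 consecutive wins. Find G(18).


Treblecross: place X on empty cells; 3-in-a-row wins.
Playing within two cells of an existing X lets the opponent win at once, so sensible play treats the cells i-2..i+2 around each X as dead. The player left with no safe cell loses, so this is a normal-play take-away game on strips of safe cells.
Placing X at cell i (0-indexed) of a strip of k safe cells leaves independent strips of sizes max(0, i-2) and max(0, k-i-3). Hence G(k) = mex{ G(max(0,i-2)) XOR G(max(0,k-i-3)) : 0 <= i < k }, with G(0) = 0.
G(1): splits (0,0):0^0=0 -> mex({0}) = 1
G(2): splits (0,0):0^0=0 -> mex({0}) = 1
G(3): splits (0,0):0^0=0 -> mex({0}) = 1
G(4): splits (0,1):0^1=1 (0,0):0^0=0 -> mex({0, 1}) = 2
G(5): splits (0,2):0^1=1 (0,1):0^1=1 (0,0):0^0=0 -> mex({0, 1}) = 2
G(6) = mex({1}) = 0
G(7) = mex({0, 1, 2}) = 3
G(8) = mex({0, 1, 2}) = 3
G(9) = mex({0, 2}) = 1
G(10) = mex({0, 2, 3}) = 1
G(11) = mex({0, 3}) = 1
G(12) = mex({1, 3}) = 0
G(13) = mex({0, 1, 2, 3}) = 4
G(14) = mex({0, 1, 2}) = 3
G(15) = mex({0, 1, 2}) = 3
G(16) = mex({0, 1, 2, 4}) = 3
G(17) = mex({0, 1, 3, 4}) = 2
G(18) = mex({0, 1, 3, 4}) = 2
Therefore G(18) = 2.

2


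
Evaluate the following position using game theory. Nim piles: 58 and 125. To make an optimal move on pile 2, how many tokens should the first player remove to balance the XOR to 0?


Piles: 58 and 125
Current XOR: 58 XOR 125 = 71 (non-zero, so this is an N-position).
To make the XOR zero, we need to find a move that balances the piles.
For pile 2 (size 125): target = 125 XOR 71 = 58
We reduce pile 2 from 125 to 58.
Tokens removed: 125 - 58 = 67
Verification: 58 XOR 58 = 0

67


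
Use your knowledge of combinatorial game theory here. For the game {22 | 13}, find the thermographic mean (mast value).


Game = {22 | 13}, a switch {a | b} with numbers a > b.
Its thermograph has left wall a - t and right wall b + t, which meet at t = (a - b)/2, where both equal (a + b)/2. So the mast (mean value) is at (a + b)/2.
Mean = (22 + (13))/2 = 35/2 = 35/2

35/2


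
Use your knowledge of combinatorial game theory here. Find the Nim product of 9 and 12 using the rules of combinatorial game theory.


Nim multiplication is bilinear over XOR: (u XOR v) * w = (u*w) XOR (v*w).
So we split each operand into its bit components and XOR the pairwise Nim products.
9 = 1 + 8 (as XOR of powers of 2).
12 = 4 + 8 (as XOR of powers of 2).
Using the standard Nim-product table on single bits:
  2*2 = 3,   2*4 = 8,   2*8 = 12,
  4*4 = 6,   4*8 = 11,  8*8 = 13,
and  1*x = x (identity), k*l = l*k (commutative).
Pairwise Nim products:
  1 * 4 = 4
  1 * 8 = 8
  8 * 4 = 11
  8 * 8 = 13
XOR them: 4 XOR 8 XOR 11 XOR 13 = 10.
Result: 9 * 12 = 10 (in Nim).

10


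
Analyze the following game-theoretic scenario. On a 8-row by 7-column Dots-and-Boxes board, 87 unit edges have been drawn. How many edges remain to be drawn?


Grid: 8 x 7 boxes, i.e. 9 rows and 8 columns of dots.
Horizontal edges: (rows + 1) * cols = 9 * 7 = 63
Vertical edges: rows * (cols + 1) = 8 * 8 = 64
Total edges: 63 + 64 = 127
Edges drawn: 87
Remaining: 127 - 87 = 40

40


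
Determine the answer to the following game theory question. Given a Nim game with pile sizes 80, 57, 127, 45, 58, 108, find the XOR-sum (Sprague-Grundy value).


We need the XOR (exclusive or) of all pile sizes.
After XOR-ing pile 1 (size 80): 0 XOR 80 = 80
After XOR-ing pile 2 (size 57): 80 XOR 57 = 105
After XOR-ing pile 3 (size 127): 105 XOR 127 = 22
After XOR-ing pile 4 (size 45): 22 XOR 45 = 59
After XOR-ing pile 5 (size 58): 59 XOR 58 = 1
After XOR-ing pile 6 (size 108): 1 XOR 108 = 109
The Nim-value of this position is 109.

109


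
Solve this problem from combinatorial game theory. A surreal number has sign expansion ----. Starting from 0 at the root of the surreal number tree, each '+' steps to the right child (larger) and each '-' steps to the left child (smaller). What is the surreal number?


Sign expansion: ----
Rule: track bounds (lo, hi), initially (-inf, +inf). On '+', the current value becomes lo and we move to the simplest number in (value, hi): value + 1 if hi = +inf, otherwise the midpoint (value + hi)/2. On '-', the current value becomes hi and we move to value - 1 if lo = -inf, otherwise the midpoint (lo + value)/2.
Start at 0.
Step 1: sign = -, move left. Bounds: (-inf, 0). Value = -1
Step 2: sign = -, move left. Bounds: (-inf, -1). Value = -2
Step 3: sign = -, move left. Bounds: (-inf, -2). Value = -3
Step 4: sign = -, move left. Bounds: (-inf, -3). Value = -4
The surreal number with sign expansion ---- is -4.

-4


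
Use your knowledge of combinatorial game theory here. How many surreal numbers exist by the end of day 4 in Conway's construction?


Day 0: {|} = 0 is born. Count = 1.
Day n: the number of surreal numbers born by day n is 2^(n+1) - 1.
By day 0: 2^1 - 1 = 1
By day 1: 2^2 - 1 = 3
By day 2: 2^3 - 1 = 7
By day 3: 2^4 - 1 = 15
By day 4: 2^5 - 1 = 31
By day 4: 31 surreal numbers.

31


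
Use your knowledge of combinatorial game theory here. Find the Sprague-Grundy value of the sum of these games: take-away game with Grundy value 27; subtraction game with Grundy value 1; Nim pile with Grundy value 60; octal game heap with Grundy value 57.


By the Sprague-Grundy theorem, the Grundy value of a sum of games is the XOR of individual Grundy values.
take-away game: Grundy value = 27. Running XOR: 0 XOR 27 = 27
subtraction game: Grundy value = 1. Running XOR: 27 XOR 1 = 26
Nim pile: Grundy value = 60. Running XOR: 26 XOR 60 = 38
octal game heap: Grundy value = 57. Running XOR: 38 XOR 57 = 31
The combined Grundy value is 31.

31


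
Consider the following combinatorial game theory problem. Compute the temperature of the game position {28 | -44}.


The game is {28 | -44}, a switch {a | b} with numbers a > b.
Cooling {a | b} by t gives {a - t | b + t}, which stops being hot when a - t = b + t, i.e. at t = (a - b)/2. So the temperature of a switch is (a - b)/2.
Temperature = (Left option - Right option) / 2
= (28 - (-44)) / 2
= 72 / 2
= 36

36


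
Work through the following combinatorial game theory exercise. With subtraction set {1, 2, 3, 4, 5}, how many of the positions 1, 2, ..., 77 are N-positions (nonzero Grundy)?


Subtraction set S = {1, 2, 3, 4, 5}, so G(n) = n mod 6.
G(n) = 0 when n is a multiple of 6.
Multiples of 6 in [1, 77]: 12
N-positions (nonzero Grundy) = 77 - 12 = 65

65


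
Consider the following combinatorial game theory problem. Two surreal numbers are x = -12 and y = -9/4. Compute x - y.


x = -12, y = -9/4
Converting to common denominator: 4
x = -48/4, y = -9/4
x - y = -12 - -9/4 = -39/4

-39/4


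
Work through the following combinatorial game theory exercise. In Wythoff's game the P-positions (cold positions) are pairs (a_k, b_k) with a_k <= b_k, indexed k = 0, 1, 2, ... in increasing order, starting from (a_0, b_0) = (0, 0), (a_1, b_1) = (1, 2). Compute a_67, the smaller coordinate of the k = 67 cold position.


By Wythoff's theorem, a_k = floor(k * phi) and b_k = floor(k * phi^2) = a_k + k, where phi = (1 + sqrt(5))/2 is the golden ratio.
phi = (1 + sqrt(5))/2 = 1.618034
k = 67
k * phi = 67 * 1.618034 = 108.408277
a_67 = floor(k * phi) = 108

108


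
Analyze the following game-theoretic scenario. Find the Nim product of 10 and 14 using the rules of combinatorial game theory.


Nim multiplication is bilinear over XOR: (u XOR v) * w = (u*w) XOR (v*w).
So we split each operand into its bit components and XOR the pairwise Nim products.
10 = 2 + 8 (as XOR of powers of 2).
14 = 2 + 4 + 8 (as XOR of powers of 2).
Using the standard Nim-product table on single bits:
  2*2 = 3,   2*4 = 8,   2*8 = 12,
  4*4 = 6,   4*8 = 11,  8*8 = 13,
and  1*x = x (identity), k*l = l*k (commutative).
Pairwise Nim products:
  2 * 2 = 3
  2 * 4 = 8
  2 * 8 = 12
  8 * 2 = 12
  8 * 4 = 11
  8 * 8 = 13
XOR them: 3 XOR 8 XOR 12 XOR 12 XOR 11 XOR 13 = 13.
Result: 10 * 14 = 13 (in Nim).

13


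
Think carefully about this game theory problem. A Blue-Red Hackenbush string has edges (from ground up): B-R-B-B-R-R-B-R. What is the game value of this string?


Edges (from ground): B-R-B-B-R-R-B-R
By Berlekamp's sign-expansion rule, a Blue-Red Hackenbush stalk has the value of the surreal number whose sign sequence is the edge sequence with B -> + and R -> -.
Sign sequence: +-++--+-
Trace the sign expansion in the surreal number tree, starting from 0:
Edge 1: B (sign +) -> bounds (0, +inf), value = 1
Edge 2: R (sign -) -> bounds (0, 1), value = 1/2
Edge 3: B (sign +) -> bounds (1/2, 1), value = 3/4
Edge 4: B (sign +) -> bounds (3/4, 1), value = 7/8
Edge 5: R (sign -) -> bounds (3/4, 7/8), value = 13/16
Edge 6: R (sign -) -> bounds (3/4, 13/16), value = 25/32
Edge 7: B (sign +) -> bounds (25/32, 13/16), value = 51/64
Edge 8: R (sign -) -> bounds (25/32, 51/64), value = 101/128
Game value = 101/128

101/128


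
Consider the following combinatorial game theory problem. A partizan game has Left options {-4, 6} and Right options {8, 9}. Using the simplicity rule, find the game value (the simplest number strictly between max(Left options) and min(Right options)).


Left options: {-4, 6}, max = 6
Right options: {8, 9}, min = 8
All options are numbers and max(Left) < min(Right), so by the simplicity theorem the value is the simplest (earliest-born) number strictly between 6 and 8.
The only integer strictly between 6 and 8 is 7.
No non-integer in the interval can be simpler: if x is a non-integer in the interval, then floor(x) or ceil(x) also lies in the interval (the interval contains an integer), and both are proper prefixes of x's sign expansion, i.e. born earlier. So the game value is 7.
Game value = 7

7


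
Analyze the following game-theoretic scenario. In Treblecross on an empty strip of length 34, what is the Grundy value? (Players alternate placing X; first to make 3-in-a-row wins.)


Treblecross: place X on empty cells; 3-in-a-row wins.
Playing within two cells of an existing X lets the opponent win at once, so sensible play treats the cells i-2..i+2 around each X as dead. The player left with no safe cell loses, so this is a normal-play take-away game on strips of safe cells.
Placing X at cell i (0-indexed) of a strip of k safe cells leaves independent strips of sizes max(0, i-2) and max(0, k-i-3). Hence G(k) = mex{ G(max(0,i-2)) XOR G(max(0,k-i-3)) : 0 <= i < k }, with G(0) = 0.
G(1): splits (0,0):0^0=0 -> mex({0}) = 1
G(2): splits (0,0):0^0=0 -> mex({0}) = 1
G(3): splits (0,0):0^0=0 -> mex({0}) = 1
G(4): splits (0,1):0^1=1 (0,0):0^0=0 -> mex({0, 1}) = 2
G(5): splits (0,2):0^1=1 (0,1):0^1=1 (0,0):0^0=0 -> mex({0, 1}) = 2
G(6) = mex({1}) = 0
G(7) = mex({0, 1, 2}) = 3
G(8) = mex({0, 1, 2}) = 3
G(9) = mex({0, 2}) = 1
G(10) = mex({0, 2, 3}) = 1
G(11) = mex({0, 3}) = 1
G(12) = mex({1, 3}) = 0
G(13) = mex({0, 1, 2, 3}) = 4
G(14) = mex({0, 1, 2}) = 3
G(15) = mex({0, 1, 2}) = 3
G(16) = mex({0, 1, 2, 4}) = 3
G(17) = mex({0, 1, 3, 4}) = 2
G(18) = mex({0, 1, 3, 4}) = 2
G(19) = mex({0, 1, 3, 5}) = 2
G(20) = mex({0, 1, 2, 3, 5}) = 4
G(21) = mex({0, 1, 2, 3, 5}) = 4
G(22) = mex({1, 2, 6}) = 0
G(23) = mex({0, 1, 2, 3, 4, 6}) = 5
G(24) = mex({0, 1, 2, 3, 4}) = 5
G(25) = mex({0, 1, 3, 4, 7}) = 2
G(26) = mex({0, 1, 3, 4, 5, 7}) = 2
G(27) = mex({0, 1, 3, 5}) = 2
G(28) = mex({0, 1, 2, 5}) = 3
G(29) = mex({0, 1, 2, 4, 5, 6}) = 3
G(30) = mex({1, 2, 4, 6}) = 0
G(31) = mex({0, 1, 2, 3, 4, 6}) = 5
G(32) = mex({1, 2, 3, 4, 7}) = 0
G(33) = mex({0, 3, 7}) = 1
G(34) = mex({0, 2, 3, 5, 7}) = 1
Therefore G(34) = 1.

1


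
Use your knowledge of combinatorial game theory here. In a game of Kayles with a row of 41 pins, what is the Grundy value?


Kayles: a move removes 1 or 2 adjacent pins from a contiguous row.
Removing pins from a row of k leaves two independent rows (a, b) with a + b = k - 1 (one pin) or a + b = k - 2 (two pins); an end removal gives a = 0.
By Sprague-Grundy, G(k) = mex{ G(a) XOR G(b) } over all these splits. G(0) = 0.
G(1): splits (0,0):0^0=0 -> mex({0}) = 1
G(2): splits (0,1):0^1=1 (0,0):0^0=0 -> mex({0, 1}) = 2
G(3): splits (0,2):0^2=2 (1,1):1^1=0 (0,1):0^1=1 -> mex({0, 1, 2}) = 3
G(4): splits (0,3):0^3=3 (1,2):1^2=3 (0,2):0^2=2 (1,1):1^1=0 -> mex({0, 2, 3}) = 1
G(5): splits (0,4):0^1=1 (1,3):1^3=2 (2,2):2^2=0 (0,3):0^3=3 (1,2):1^2=3 -> mex({0, 1, 2, 3}) = 4
G(6) = mex({0, 1, 2, 4}) = 3
G(7) = mex({0, 1, 3, 4, 5}) = 2
G(8) = mex({0, 2, 3, 5, 6}) = 1
G(9) = mex({0, 1, 2, 3, 6, 7}) = 4
G(10) = mex({0, 1, 3, 4, 5, 7}) = 2
G(11) = mex({0, 1, 2, 3, 4, 5}) = 6
G(12) = mex({0, 1, 2, 3, 5, 6, 7}) = 4
G(13) = mex({0, 2, 3, 4, 6, 7}) = 1
G(14) = mex({0, 1, 4, 5, 6, 7}) = 2
G(15) = mex({0, 1, 2, 3, 4, 5, 6}) = 7
G(16) = mex({0, 2, 3, 5, 6, 7}) = 1
G(17) = mex({0, 1, 2, 3, 5, 6, 7}) = 4
G(18) = mex({0, 1, 2, 4, 5, 6}) = 3
G(19) = mex({0, 1, 3, 4, 5, 7}) = 2
G(20) = mex({0, 2, 3, 4, 5, 6, 7}) = 1
G(21) = mex({0, 1, 2, 3, 5, 6, 7}) = 4
G(22) = mex({0, 1, 2, 3, 4, 5, 7}) = 6
G(23) = mex({0, 1, 2, 3, 4, 5, 6}) = 7
G(24) = mex({0, 1, 2, 3, 5, 6, 7}) = 4
G(25) = mex({0, 2, 3, 4, 6, 7}) = 1
G(26) = mex({0, 1, 3, 4, 5, 6, 7}) = 2
G(27) = mex({0, 1, 2, 3, 4, 5, 6, 7}) = 8
G(28) = mex({0, 1, 2, 3, 4, 6, 7, 8}) = 5
G(29) = mex({0, 1, 2, 3, 5, 6, 7, 8, 9}) = 4
G(30) = mex({0, 1, 2, 3, 4, 5, 6, 9, 10}) = 7
G(31) = mex({0, 1, 3, 4, 5, 7, 10, 11}) = 2
G(32) = mex({0, 2, 3, 4, 5, 6, 7, 9, 11}) = 1
G(33) = mex({0, 1, 2, 3, 4, 5, 6, 7, 9, 12}) = 8
G(34) = mex({0, 1, 2, 3, 4, 5, 7, 8, 11, 12}) = 6
G(35) = mex({0, 1, 2, 3, 4, 5, 6, 8, 9, 10, 11}) = 7
G(36) = mex({0, 1, 2, 3, 5, 6, 7, 9, 10}) = 4
G(37) = mex({0, 2, 3, 4, 6, 7, 9, 10, 11, 12}) = 1
G(38) = mex({0, 1, 3, 4, 5, 6, 7, 9, 10, 11, 12}) = 2
G(39) = mex({0, 1, 2, 4, 5, 6, 7, 9, 10, 12, 14}) = 3
G(40) = mex({0, 2, 3, 4, 6, 7, 11, 12, 14}) = 1
G(41) = mex({0, 1, 2, 3, 5, 6, 7, 9, 10, 11, 12}) = 4
Therefore G(41) = 4.

4
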